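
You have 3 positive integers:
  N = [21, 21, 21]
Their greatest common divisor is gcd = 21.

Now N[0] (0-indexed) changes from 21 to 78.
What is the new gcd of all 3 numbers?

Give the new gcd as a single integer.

Numbers: [21, 21, 21], gcd = 21
Change: index 0, 21 -> 78
gcd of the OTHER numbers (without index 0): gcd([21, 21]) = 21
New gcd = gcd(g_others, new_val) = gcd(21, 78) = 3

Answer: 3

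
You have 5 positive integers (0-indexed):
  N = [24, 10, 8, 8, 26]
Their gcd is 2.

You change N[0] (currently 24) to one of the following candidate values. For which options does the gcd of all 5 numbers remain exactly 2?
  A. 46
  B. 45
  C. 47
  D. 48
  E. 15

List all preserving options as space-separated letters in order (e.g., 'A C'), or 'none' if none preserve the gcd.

Old gcd = 2; gcd of others (without N[0]) = 2
New gcd for candidate v: gcd(2, v). Preserves old gcd iff gcd(2, v) = 2.
  Option A: v=46, gcd(2,46)=2 -> preserves
  Option B: v=45, gcd(2,45)=1 -> changes
  Option C: v=47, gcd(2,47)=1 -> changes
  Option D: v=48, gcd(2,48)=2 -> preserves
  Option E: v=15, gcd(2,15)=1 -> changes

Answer: A D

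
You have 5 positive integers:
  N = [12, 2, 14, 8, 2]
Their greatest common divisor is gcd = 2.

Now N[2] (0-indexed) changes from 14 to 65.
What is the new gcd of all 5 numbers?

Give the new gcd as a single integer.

Numbers: [12, 2, 14, 8, 2], gcd = 2
Change: index 2, 14 -> 65
gcd of the OTHER numbers (without index 2): gcd([12, 2, 8, 2]) = 2
New gcd = gcd(g_others, new_val) = gcd(2, 65) = 1

Answer: 1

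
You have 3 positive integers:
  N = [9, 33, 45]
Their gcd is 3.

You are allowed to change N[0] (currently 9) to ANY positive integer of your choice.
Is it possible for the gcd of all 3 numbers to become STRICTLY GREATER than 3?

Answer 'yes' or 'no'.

Answer: no

Derivation:
Current gcd = 3
gcd of all OTHER numbers (without N[0]=9): gcd([33, 45]) = 3
The new gcd after any change is gcd(3, new_value).
This can be at most 3.
Since 3 = old gcd 3, the gcd can only stay the same or decrease.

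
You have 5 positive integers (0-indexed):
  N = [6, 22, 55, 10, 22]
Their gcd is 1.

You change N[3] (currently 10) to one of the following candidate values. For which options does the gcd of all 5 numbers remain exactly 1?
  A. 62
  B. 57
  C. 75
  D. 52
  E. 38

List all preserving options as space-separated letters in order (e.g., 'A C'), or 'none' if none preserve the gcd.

Answer: A B C D E

Derivation:
Old gcd = 1; gcd of others (without N[3]) = 1
New gcd for candidate v: gcd(1, v). Preserves old gcd iff gcd(1, v) = 1.
  Option A: v=62, gcd(1,62)=1 -> preserves
  Option B: v=57, gcd(1,57)=1 -> preserves
  Option C: v=75, gcd(1,75)=1 -> preserves
  Option D: v=52, gcd(1,52)=1 -> preserves
  Option E: v=38, gcd(1,38)=1 -> preserves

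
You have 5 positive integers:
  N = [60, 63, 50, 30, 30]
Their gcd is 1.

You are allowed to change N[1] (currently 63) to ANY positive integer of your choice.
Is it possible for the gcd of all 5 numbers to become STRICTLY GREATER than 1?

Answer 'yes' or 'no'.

Current gcd = 1
gcd of all OTHER numbers (without N[1]=63): gcd([60, 50, 30, 30]) = 10
The new gcd after any change is gcd(10, new_value).
This can be at most 10.
Since 10 > old gcd 1, the gcd CAN increase (e.g., set N[1] = 10).

Answer: yes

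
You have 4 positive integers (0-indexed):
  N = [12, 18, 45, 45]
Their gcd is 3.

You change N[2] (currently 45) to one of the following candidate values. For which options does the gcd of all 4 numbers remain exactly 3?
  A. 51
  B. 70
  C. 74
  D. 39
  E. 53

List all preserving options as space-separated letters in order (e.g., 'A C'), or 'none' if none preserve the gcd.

Old gcd = 3; gcd of others (without N[2]) = 3
New gcd for candidate v: gcd(3, v). Preserves old gcd iff gcd(3, v) = 3.
  Option A: v=51, gcd(3,51)=3 -> preserves
  Option B: v=70, gcd(3,70)=1 -> changes
  Option C: v=74, gcd(3,74)=1 -> changes
  Option D: v=39, gcd(3,39)=3 -> preserves
  Option E: v=53, gcd(3,53)=1 -> changes

Answer: A D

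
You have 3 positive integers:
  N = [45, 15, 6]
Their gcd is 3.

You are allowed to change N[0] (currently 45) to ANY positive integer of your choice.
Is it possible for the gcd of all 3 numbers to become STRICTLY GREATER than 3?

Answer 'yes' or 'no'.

Answer: no

Derivation:
Current gcd = 3
gcd of all OTHER numbers (without N[0]=45): gcd([15, 6]) = 3
The new gcd after any change is gcd(3, new_value).
This can be at most 3.
Since 3 = old gcd 3, the gcd can only stay the same or decrease.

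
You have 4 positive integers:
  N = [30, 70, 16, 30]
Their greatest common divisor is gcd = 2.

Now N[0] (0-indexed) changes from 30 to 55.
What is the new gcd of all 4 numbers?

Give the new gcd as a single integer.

Answer: 1

Derivation:
Numbers: [30, 70, 16, 30], gcd = 2
Change: index 0, 30 -> 55
gcd of the OTHER numbers (without index 0): gcd([70, 16, 30]) = 2
New gcd = gcd(g_others, new_val) = gcd(2, 55) = 1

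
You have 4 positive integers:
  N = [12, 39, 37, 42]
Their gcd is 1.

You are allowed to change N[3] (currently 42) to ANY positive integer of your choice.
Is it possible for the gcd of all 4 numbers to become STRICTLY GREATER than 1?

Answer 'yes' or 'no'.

Answer: no

Derivation:
Current gcd = 1
gcd of all OTHER numbers (without N[3]=42): gcd([12, 39, 37]) = 1
The new gcd after any change is gcd(1, new_value).
This can be at most 1.
Since 1 = old gcd 1, the gcd can only stay the same or decrease.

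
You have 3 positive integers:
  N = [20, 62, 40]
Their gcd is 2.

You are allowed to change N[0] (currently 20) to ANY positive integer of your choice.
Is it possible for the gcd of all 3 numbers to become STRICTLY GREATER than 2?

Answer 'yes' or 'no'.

Answer: no

Derivation:
Current gcd = 2
gcd of all OTHER numbers (without N[0]=20): gcd([62, 40]) = 2
The new gcd after any change is gcd(2, new_value).
This can be at most 2.
Since 2 = old gcd 2, the gcd can only stay the same or decrease.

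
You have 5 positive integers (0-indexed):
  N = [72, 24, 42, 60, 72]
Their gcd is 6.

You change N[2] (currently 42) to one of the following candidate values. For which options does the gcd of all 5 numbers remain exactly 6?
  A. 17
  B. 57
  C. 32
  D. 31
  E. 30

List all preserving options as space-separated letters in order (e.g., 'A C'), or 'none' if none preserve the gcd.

Answer: E

Derivation:
Old gcd = 6; gcd of others (without N[2]) = 12
New gcd for candidate v: gcd(12, v). Preserves old gcd iff gcd(12, v) = 6.
  Option A: v=17, gcd(12,17)=1 -> changes
  Option B: v=57, gcd(12,57)=3 -> changes
  Option C: v=32, gcd(12,32)=4 -> changes
  Option D: v=31, gcd(12,31)=1 -> changes
  Option E: v=30, gcd(12,30)=6 -> preserves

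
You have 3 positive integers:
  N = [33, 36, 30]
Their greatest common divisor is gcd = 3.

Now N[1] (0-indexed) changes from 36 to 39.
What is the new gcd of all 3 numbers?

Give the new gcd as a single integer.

Numbers: [33, 36, 30], gcd = 3
Change: index 1, 36 -> 39
gcd of the OTHER numbers (without index 1): gcd([33, 30]) = 3
New gcd = gcd(g_others, new_val) = gcd(3, 39) = 3

Answer: 3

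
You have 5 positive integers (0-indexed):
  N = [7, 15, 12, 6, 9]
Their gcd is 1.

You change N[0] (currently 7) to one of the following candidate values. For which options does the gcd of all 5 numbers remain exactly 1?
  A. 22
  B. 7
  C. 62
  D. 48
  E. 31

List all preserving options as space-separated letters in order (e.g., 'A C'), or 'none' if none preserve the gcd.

Answer: A B C E

Derivation:
Old gcd = 1; gcd of others (without N[0]) = 3
New gcd for candidate v: gcd(3, v). Preserves old gcd iff gcd(3, v) = 1.
  Option A: v=22, gcd(3,22)=1 -> preserves
  Option B: v=7, gcd(3,7)=1 -> preserves
  Option C: v=62, gcd(3,62)=1 -> preserves
  Option D: v=48, gcd(3,48)=3 -> changes
  Option E: v=31, gcd(3,31)=1 -> preserves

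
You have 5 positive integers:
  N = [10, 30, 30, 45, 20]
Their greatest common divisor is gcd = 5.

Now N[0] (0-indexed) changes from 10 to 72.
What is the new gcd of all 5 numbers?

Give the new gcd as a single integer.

Answer: 1

Derivation:
Numbers: [10, 30, 30, 45, 20], gcd = 5
Change: index 0, 10 -> 72
gcd of the OTHER numbers (without index 0): gcd([30, 30, 45, 20]) = 5
New gcd = gcd(g_others, new_val) = gcd(5, 72) = 1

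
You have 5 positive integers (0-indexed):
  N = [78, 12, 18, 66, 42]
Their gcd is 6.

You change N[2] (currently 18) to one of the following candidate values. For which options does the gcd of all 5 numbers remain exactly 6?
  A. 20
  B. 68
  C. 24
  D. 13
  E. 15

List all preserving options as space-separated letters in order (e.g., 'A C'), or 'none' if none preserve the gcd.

Answer: C

Derivation:
Old gcd = 6; gcd of others (without N[2]) = 6
New gcd for candidate v: gcd(6, v). Preserves old gcd iff gcd(6, v) = 6.
  Option A: v=20, gcd(6,20)=2 -> changes
  Option B: v=68, gcd(6,68)=2 -> changes
  Option C: v=24, gcd(6,24)=6 -> preserves
  Option D: v=13, gcd(6,13)=1 -> changes
  Option E: v=15, gcd(6,15)=3 -> changes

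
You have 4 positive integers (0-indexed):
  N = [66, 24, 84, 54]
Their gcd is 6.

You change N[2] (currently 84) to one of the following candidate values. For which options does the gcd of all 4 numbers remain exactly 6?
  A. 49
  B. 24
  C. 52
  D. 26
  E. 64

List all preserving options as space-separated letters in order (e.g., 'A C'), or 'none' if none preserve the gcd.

Old gcd = 6; gcd of others (without N[2]) = 6
New gcd for candidate v: gcd(6, v). Preserves old gcd iff gcd(6, v) = 6.
  Option A: v=49, gcd(6,49)=1 -> changes
  Option B: v=24, gcd(6,24)=6 -> preserves
  Option C: v=52, gcd(6,52)=2 -> changes
  Option D: v=26, gcd(6,26)=2 -> changes
  Option E: v=64, gcd(6,64)=2 -> changes

Answer: B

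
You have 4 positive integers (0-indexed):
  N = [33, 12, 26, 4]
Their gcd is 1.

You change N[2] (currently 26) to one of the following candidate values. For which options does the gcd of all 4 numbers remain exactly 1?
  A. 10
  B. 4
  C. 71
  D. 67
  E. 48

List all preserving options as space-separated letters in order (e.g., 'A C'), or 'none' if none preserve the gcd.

Old gcd = 1; gcd of others (without N[2]) = 1
New gcd for candidate v: gcd(1, v). Preserves old gcd iff gcd(1, v) = 1.
  Option A: v=10, gcd(1,10)=1 -> preserves
  Option B: v=4, gcd(1,4)=1 -> preserves
  Option C: v=71, gcd(1,71)=1 -> preserves
  Option D: v=67, gcd(1,67)=1 -> preserves
  Option E: v=48, gcd(1,48)=1 -> preserves

Answer: A B C D E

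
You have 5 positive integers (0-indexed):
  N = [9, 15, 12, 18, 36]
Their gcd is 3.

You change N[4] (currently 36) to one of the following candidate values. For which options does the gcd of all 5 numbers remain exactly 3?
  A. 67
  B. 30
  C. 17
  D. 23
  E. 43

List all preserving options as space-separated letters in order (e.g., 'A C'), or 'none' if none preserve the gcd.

Answer: B

Derivation:
Old gcd = 3; gcd of others (without N[4]) = 3
New gcd for candidate v: gcd(3, v). Preserves old gcd iff gcd(3, v) = 3.
  Option A: v=67, gcd(3,67)=1 -> changes
  Option B: v=30, gcd(3,30)=3 -> preserves
  Option C: v=17, gcd(3,17)=1 -> changes
  Option D: v=23, gcd(3,23)=1 -> changes
  Option E: v=43, gcd(3,43)=1 -> changes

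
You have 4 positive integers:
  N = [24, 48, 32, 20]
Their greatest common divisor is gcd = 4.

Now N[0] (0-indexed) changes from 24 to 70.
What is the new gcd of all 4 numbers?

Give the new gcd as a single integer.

Answer: 2

Derivation:
Numbers: [24, 48, 32, 20], gcd = 4
Change: index 0, 24 -> 70
gcd of the OTHER numbers (without index 0): gcd([48, 32, 20]) = 4
New gcd = gcd(g_others, new_val) = gcd(4, 70) = 2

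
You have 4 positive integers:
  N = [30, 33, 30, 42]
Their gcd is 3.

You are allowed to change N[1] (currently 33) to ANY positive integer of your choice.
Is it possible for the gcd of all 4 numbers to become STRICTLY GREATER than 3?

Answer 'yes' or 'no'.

Current gcd = 3
gcd of all OTHER numbers (without N[1]=33): gcd([30, 30, 42]) = 6
The new gcd after any change is gcd(6, new_value).
This can be at most 6.
Since 6 > old gcd 3, the gcd CAN increase (e.g., set N[1] = 6).

Answer: yes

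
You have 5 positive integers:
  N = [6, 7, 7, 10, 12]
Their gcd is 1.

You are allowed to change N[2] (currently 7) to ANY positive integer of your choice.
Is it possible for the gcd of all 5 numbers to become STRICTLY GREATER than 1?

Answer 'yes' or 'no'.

Current gcd = 1
gcd of all OTHER numbers (without N[2]=7): gcd([6, 7, 10, 12]) = 1
The new gcd after any change is gcd(1, new_value).
This can be at most 1.
Since 1 = old gcd 1, the gcd can only stay the same or decrease.

Answer: no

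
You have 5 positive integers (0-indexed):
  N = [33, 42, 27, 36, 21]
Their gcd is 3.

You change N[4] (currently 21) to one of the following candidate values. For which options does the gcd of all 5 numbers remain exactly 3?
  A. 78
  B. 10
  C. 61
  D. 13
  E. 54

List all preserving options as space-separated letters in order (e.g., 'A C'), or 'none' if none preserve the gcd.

Answer: A E

Derivation:
Old gcd = 3; gcd of others (without N[4]) = 3
New gcd for candidate v: gcd(3, v). Preserves old gcd iff gcd(3, v) = 3.
  Option A: v=78, gcd(3,78)=3 -> preserves
  Option B: v=10, gcd(3,10)=1 -> changes
  Option C: v=61, gcd(3,61)=1 -> changes
  Option D: v=13, gcd(3,13)=1 -> changes
  Option E: v=54, gcd(3,54)=3 -> preserves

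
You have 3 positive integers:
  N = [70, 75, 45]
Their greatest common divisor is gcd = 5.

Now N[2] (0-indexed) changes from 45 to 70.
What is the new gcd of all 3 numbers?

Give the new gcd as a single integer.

Numbers: [70, 75, 45], gcd = 5
Change: index 2, 45 -> 70
gcd of the OTHER numbers (without index 2): gcd([70, 75]) = 5
New gcd = gcd(g_others, new_val) = gcd(5, 70) = 5

Answer: 5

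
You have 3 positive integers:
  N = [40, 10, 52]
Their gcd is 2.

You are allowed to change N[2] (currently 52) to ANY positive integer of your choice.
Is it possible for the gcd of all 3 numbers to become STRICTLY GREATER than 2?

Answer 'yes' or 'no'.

Answer: yes

Derivation:
Current gcd = 2
gcd of all OTHER numbers (without N[2]=52): gcd([40, 10]) = 10
The new gcd after any change is gcd(10, new_value).
This can be at most 10.
Since 10 > old gcd 2, the gcd CAN increase (e.g., set N[2] = 10).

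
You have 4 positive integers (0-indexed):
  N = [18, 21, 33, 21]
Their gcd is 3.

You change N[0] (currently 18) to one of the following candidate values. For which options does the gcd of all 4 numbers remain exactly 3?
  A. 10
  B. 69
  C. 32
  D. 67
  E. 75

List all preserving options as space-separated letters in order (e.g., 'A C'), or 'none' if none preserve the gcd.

Answer: B E

Derivation:
Old gcd = 3; gcd of others (without N[0]) = 3
New gcd for candidate v: gcd(3, v). Preserves old gcd iff gcd(3, v) = 3.
  Option A: v=10, gcd(3,10)=1 -> changes
  Option B: v=69, gcd(3,69)=3 -> preserves
  Option C: v=32, gcd(3,32)=1 -> changes
  Option D: v=67, gcd(3,67)=1 -> changes
  Option E: v=75, gcd(3,75)=3 -> preserves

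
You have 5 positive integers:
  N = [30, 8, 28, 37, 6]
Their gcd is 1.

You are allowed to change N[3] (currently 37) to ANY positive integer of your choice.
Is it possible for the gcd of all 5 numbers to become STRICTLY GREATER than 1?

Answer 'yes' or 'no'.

Current gcd = 1
gcd of all OTHER numbers (without N[3]=37): gcd([30, 8, 28, 6]) = 2
The new gcd after any change is gcd(2, new_value).
This can be at most 2.
Since 2 > old gcd 1, the gcd CAN increase (e.g., set N[3] = 2).

Answer: yes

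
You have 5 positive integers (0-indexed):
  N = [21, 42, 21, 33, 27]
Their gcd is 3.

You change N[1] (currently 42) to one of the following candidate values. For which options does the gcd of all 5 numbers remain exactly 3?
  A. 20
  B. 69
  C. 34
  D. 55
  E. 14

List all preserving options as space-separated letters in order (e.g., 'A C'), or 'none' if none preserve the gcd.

Old gcd = 3; gcd of others (without N[1]) = 3
New gcd for candidate v: gcd(3, v). Preserves old gcd iff gcd(3, v) = 3.
  Option A: v=20, gcd(3,20)=1 -> changes
  Option B: v=69, gcd(3,69)=3 -> preserves
  Option C: v=34, gcd(3,34)=1 -> changes
  Option D: v=55, gcd(3,55)=1 -> changes
  Option E: v=14, gcd(3,14)=1 -> changes

Answer: B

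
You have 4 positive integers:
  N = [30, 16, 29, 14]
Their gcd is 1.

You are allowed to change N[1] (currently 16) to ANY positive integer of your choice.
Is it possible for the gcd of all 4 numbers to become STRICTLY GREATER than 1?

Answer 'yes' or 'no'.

Answer: no

Derivation:
Current gcd = 1
gcd of all OTHER numbers (without N[1]=16): gcd([30, 29, 14]) = 1
The new gcd after any change is gcd(1, new_value).
This can be at most 1.
Since 1 = old gcd 1, the gcd can only stay the same or decrease.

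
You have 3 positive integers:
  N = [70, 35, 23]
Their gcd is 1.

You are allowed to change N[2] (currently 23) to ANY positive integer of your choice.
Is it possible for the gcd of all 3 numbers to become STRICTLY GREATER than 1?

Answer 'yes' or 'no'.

Answer: yes

Derivation:
Current gcd = 1
gcd of all OTHER numbers (without N[2]=23): gcd([70, 35]) = 35
The new gcd after any change is gcd(35, new_value).
This can be at most 35.
Since 35 > old gcd 1, the gcd CAN increase (e.g., set N[2] = 35).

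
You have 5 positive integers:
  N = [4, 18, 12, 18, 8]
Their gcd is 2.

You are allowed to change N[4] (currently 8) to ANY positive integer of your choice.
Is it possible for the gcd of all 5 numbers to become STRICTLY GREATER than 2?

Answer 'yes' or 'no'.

Answer: no

Derivation:
Current gcd = 2
gcd of all OTHER numbers (without N[4]=8): gcd([4, 18, 12, 18]) = 2
The new gcd after any change is gcd(2, new_value).
This can be at most 2.
Since 2 = old gcd 2, the gcd can only stay the same or decrease.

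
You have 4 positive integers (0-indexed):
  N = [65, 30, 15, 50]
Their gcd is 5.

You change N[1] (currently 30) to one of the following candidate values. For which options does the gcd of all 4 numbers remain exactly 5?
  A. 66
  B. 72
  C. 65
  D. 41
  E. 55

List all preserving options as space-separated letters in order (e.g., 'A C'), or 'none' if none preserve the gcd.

Answer: C E

Derivation:
Old gcd = 5; gcd of others (without N[1]) = 5
New gcd for candidate v: gcd(5, v). Preserves old gcd iff gcd(5, v) = 5.
  Option A: v=66, gcd(5,66)=1 -> changes
  Option B: v=72, gcd(5,72)=1 -> changes
  Option C: v=65, gcd(5,65)=5 -> preserves
  Option D: v=41, gcd(5,41)=1 -> changes
  Option E: v=55, gcd(5,55)=5 -> preserves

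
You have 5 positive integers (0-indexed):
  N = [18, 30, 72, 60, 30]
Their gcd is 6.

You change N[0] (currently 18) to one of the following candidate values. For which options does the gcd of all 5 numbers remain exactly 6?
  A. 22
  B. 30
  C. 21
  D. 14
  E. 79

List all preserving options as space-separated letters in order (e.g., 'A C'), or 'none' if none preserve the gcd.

Answer: B

Derivation:
Old gcd = 6; gcd of others (without N[0]) = 6
New gcd for candidate v: gcd(6, v). Preserves old gcd iff gcd(6, v) = 6.
  Option A: v=22, gcd(6,22)=2 -> changes
  Option B: v=30, gcd(6,30)=6 -> preserves
  Option C: v=21, gcd(6,21)=3 -> changes
  Option D: v=14, gcd(6,14)=2 -> changes
  Option E: v=79, gcd(6,79)=1 -> changes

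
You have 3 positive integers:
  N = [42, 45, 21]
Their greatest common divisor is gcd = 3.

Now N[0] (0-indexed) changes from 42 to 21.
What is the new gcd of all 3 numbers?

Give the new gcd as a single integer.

Answer: 3

Derivation:
Numbers: [42, 45, 21], gcd = 3
Change: index 0, 42 -> 21
gcd of the OTHER numbers (without index 0): gcd([45, 21]) = 3
New gcd = gcd(g_others, new_val) = gcd(3, 21) = 3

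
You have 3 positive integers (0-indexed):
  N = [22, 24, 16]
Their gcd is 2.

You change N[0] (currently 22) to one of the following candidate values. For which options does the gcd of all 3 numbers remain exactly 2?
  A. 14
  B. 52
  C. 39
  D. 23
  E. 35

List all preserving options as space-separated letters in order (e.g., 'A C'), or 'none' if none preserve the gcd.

Old gcd = 2; gcd of others (without N[0]) = 8
New gcd for candidate v: gcd(8, v). Preserves old gcd iff gcd(8, v) = 2.
  Option A: v=14, gcd(8,14)=2 -> preserves
  Option B: v=52, gcd(8,52)=4 -> changes
  Option C: v=39, gcd(8,39)=1 -> changes
  Option D: v=23, gcd(8,23)=1 -> changes
  Option E: v=35, gcd(8,35)=1 -> changes

Answer: A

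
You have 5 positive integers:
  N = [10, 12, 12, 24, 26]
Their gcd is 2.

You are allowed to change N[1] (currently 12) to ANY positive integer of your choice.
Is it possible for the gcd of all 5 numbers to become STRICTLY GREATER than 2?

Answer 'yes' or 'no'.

Answer: no

Derivation:
Current gcd = 2
gcd of all OTHER numbers (without N[1]=12): gcd([10, 12, 24, 26]) = 2
The new gcd after any change is gcd(2, new_value).
This can be at most 2.
Since 2 = old gcd 2, the gcd can only stay the same or decrease.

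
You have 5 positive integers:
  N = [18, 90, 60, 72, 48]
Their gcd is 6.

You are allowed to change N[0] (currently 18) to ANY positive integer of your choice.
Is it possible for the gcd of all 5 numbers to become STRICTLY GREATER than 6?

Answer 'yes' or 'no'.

Answer: no

Derivation:
Current gcd = 6
gcd of all OTHER numbers (without N[0]=18): gcd([90, 60, 72, 48]) = 6
The new gcd after any change is gcd(6, new_value).
This can be at most 6.
Since 6 = old gcd 6, the gcd can only stay the same or decrease.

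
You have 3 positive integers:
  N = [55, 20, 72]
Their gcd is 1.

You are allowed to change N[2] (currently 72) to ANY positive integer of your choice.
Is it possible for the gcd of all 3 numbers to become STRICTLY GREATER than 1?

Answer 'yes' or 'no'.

Current gcd = 1
gcd of all OTHER numbers (without N[2]=72): gcd([55, 20]) = 5
The new gcd after any change is gcd(5, new_value).
This can be at most 5.
Since 5 > old gcd 1, the gcd CAN increase (e.g., set N[2] = 5).

Answer: yes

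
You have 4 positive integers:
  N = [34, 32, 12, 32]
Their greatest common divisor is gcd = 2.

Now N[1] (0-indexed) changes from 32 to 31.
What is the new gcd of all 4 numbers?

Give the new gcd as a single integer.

Answer: 1

Derivation:
Numbers: [34, 32, 12, 32], gcd = 2
Change: index 1, 32 -> 31
gcd of the OTHER numbers (without index 1): gcd([34, 12, 32]) = 2
New gcd = gcd(g_others, new_val) = gcd(2, 31) = 1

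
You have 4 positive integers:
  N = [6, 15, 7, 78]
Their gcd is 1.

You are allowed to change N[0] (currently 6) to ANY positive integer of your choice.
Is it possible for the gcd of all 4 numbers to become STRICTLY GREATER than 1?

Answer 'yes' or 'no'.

Answer: no

Derivation:
Current gcd = 1
gcd of all OTHER numbers (without N[0]=6): gcd([15, 7, 78]) = 1
The new gcd after any change is gcd(1, new_value).
This can be at most 1.
Since 1 = old gcd 1, the gcd can only stay the same or decrease.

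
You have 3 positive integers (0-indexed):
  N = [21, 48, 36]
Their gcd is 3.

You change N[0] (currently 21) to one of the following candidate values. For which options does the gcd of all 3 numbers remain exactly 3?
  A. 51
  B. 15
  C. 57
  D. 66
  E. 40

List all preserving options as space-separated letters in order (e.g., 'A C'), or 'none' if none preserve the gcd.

Answer: A B C

Derivation:
Old gcd = 3; gcd of others (without N[0]) = 12
New gcd for candidate v: gcd(12, v). Preserves old gcd iff gcd(12, v) = 3.
  Option A: v=51, gcd(12,51)=3 -> preserves
  Option B: v=15, gcd(12,15)=3 -> preserves
  Option C: v=57, gcd(12,57)=3 -> preserves
  Option D: v=66, gcd(12,66)=6 -> changes
  Option E: v=40, gcd(12,40)=4 -> changes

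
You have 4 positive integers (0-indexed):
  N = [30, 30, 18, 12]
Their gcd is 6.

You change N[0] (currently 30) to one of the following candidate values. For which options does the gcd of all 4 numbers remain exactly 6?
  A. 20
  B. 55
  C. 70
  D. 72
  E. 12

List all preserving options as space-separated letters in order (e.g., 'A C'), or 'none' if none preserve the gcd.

Old gcd = 6; gcd of others (without N[0]) = 6
New gcd for candidate v: gcd(6, v). Preserves old gcd iff gcd(6, v) = 6.
  Option A: v=20, gcd(6,20)=2 -> changes
  Option B: v=55, gcd(6,55)=1 -> changes
  Option C: v=70, gcd(6,70)=2 -> changes
  Option D: v=72, gcd(6,72)=6 -> preserves
  Option E: v=12, gcd(6,12)=6 -> preserves

Answer: D E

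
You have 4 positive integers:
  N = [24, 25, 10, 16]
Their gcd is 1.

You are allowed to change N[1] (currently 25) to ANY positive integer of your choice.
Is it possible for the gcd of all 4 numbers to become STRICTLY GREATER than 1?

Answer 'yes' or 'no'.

Answer: yes

Derivation:
Current gcd = 1
gcd of all OTHER numbers (without N[1]=25): gcd([24, 10, 16]) = 2
The new gcd after any change is gcd(2, new_value).
This can be at most 2.
Since 2 > old gcd 1, the gcd CAN increase (e.g., set N[1] = 2).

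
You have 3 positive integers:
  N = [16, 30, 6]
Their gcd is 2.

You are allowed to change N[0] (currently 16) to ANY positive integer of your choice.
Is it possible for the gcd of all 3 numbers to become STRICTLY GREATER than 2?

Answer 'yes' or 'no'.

Current gcd = 2
gcd of all OTHER numbers (without N[0]=16): gcd([30, 6]) = 6
The new gcd after any change is gcd(6, new_value).
This can be at most 6.
Since 6 > old gcd 2, the gcd CAN increase (e.g., set N[0] = 6).

Answer: yes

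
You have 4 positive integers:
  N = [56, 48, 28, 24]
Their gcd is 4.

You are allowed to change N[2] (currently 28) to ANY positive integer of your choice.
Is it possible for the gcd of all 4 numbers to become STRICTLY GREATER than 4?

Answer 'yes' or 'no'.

Current gcd = 4
gcd of all OTHER numbers (without N[2]=28): gcd([56, 48, 24]) = 8
The new gcd after any change is gcd(8, new_value).
This can be at most 8.
Since 8 > old gcd 4, the gcd CAN increase (e.g., set N[2] = 8).

Answer: yes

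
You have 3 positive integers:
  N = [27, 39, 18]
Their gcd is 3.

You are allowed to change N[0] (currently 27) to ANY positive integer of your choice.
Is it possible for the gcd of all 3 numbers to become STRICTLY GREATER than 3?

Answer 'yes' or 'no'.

Current gcd = 3
gcd of all OTHER numbers (without N[0]=27): gcd([39, 18]) = 3
The new gcd after any change is gcd(3, new_value).
This can be at most 3.
Since 3 = old gcd 3, the gcd can only stay the same or decrease.

Answer: no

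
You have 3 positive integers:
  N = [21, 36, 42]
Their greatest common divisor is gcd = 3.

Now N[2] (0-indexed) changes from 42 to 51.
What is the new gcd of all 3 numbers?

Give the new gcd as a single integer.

Answer: 3

Derivation:
Numbers: [21, 36, 42], gcd = 3
Change: index 2, 42 -> 51
gcd of the OTHER numbers (without index 2): gcd([21, 36]) = 3
New gcd = gcd(g_others, new_val) = gcd(3, 51) = 3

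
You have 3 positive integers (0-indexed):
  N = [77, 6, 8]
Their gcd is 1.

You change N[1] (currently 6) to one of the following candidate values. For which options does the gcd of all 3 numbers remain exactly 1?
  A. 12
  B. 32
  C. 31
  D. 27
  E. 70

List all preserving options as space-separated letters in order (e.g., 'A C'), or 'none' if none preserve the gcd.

Answer: A B C D E

Derivation:
Old gcd = 1; gcd of others (without N[1]) = 1
New gcd for candidate v: gcd(1, v). Preserves old gcd iff gcd(1, v) = 1.
  Option A: v=12, gcd(1,12)=1 -> preserves
  Option B: v=32, gcd(1,32)=1 -> preserves
  Option C: v=31, gcd(1,31)=1 -> preserves
  Option D: v=27, gcd(1,27)=1 -> preserves
  Option E: v=70, gcd(1,70)=1 -> preserves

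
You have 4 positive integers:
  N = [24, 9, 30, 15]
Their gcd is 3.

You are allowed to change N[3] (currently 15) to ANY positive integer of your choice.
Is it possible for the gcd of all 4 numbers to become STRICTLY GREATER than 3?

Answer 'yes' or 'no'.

Current gcd = 3
gcd of all OTHER numbers (without N[3]=15): gcd([24, 9, 30]) = 3
The new gcd after any change is gcd(3, new_value).
This can be at most 3.
Since 3 = old gcd 3, the gcd can only stay the same or decrease.

Answer: no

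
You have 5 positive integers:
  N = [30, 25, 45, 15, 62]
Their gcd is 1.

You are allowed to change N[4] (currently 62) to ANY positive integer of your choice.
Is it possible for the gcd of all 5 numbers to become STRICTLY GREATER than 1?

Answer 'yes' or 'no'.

Answer: yes

Derivation:
Current gcd = 1
gcd of all OTHER numbers (without N[4]=62): gcd([30, 25, 45, 15]) = 5
The new gcd after any change is gcd(5, new_value).
This can be at most 5.
Since 5 > old gcd 1, the gcd CAN increase (e.g., set N[4] = 5).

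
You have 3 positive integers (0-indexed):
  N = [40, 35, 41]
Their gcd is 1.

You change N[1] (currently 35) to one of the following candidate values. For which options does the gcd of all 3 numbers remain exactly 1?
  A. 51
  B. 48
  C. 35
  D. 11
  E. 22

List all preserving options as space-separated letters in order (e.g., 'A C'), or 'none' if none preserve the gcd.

Answer: A B C D E

Derivation:
Old gcd = 1; gcd of others (without N[1]) = 1
New gcd for candidate v: gcd(1, v). Preserves old gcd iff gcd(1, v) = 1.
  Option A: v=51, gcd(1,51)=1 -> preserves
  Option B: v=48, gcd(1,48)=1 -> preserves
  Option C: v=35, gcd(1,35)=1 -> preserves
  Option D: v=11, gcd(1,11)=1 -> preserves
  Option E: v=22, gcd(1,22)=1 -> preserves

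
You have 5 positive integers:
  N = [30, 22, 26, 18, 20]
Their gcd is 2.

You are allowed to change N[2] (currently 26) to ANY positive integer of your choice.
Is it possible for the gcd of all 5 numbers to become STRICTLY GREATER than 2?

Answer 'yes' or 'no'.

Current gcd = 2
gcd of all OTHER numbers (without N[2]=26): gcd([30, 22, 18, 20]) = 2
The new gcd after any change is gcd(2, new_value).
This can be at most 2.
Since 2 = old gcd 2, the gcd can only stay the same or decrease.

Answer: no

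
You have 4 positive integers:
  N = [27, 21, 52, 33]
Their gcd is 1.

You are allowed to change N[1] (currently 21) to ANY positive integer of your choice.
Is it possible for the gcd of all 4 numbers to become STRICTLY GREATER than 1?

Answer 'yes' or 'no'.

Current gcd = 1
gcd of all OTHER numbers (without N[1]=21): gcd([27, 52, 33]) = 1
The new gcd after any change is gcd(1, new_value).
This can be at most 1.
Since 1 = old gcd 1, the gcd can only stay the same or decrease.

Answer: no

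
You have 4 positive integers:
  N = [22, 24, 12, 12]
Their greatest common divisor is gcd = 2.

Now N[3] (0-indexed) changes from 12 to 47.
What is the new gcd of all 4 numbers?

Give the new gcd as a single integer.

Numbers: [22, 24, 12, 12], gcd = 2
Change: index 3, 12 -> 47
gcd of the OTHER numbers (without index 3): gcd([22, 24, 12]) = 2
New gcd = gcd(g_others, new_val) = gcd(2, 47) = 1

Answer: 1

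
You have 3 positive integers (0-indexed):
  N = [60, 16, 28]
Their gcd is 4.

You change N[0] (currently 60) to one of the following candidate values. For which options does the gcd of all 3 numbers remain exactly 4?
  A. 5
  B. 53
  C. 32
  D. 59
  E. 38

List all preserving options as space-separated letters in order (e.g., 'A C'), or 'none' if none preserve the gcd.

Old gcd = 4; gcd of others (without N[0]) = 4
New gcd for candidate v: gcd(4, v). Preserves old gcd iff gcd(4, v) = 4.
  Option A: v=5, gcd(4,5)=1 -> changes
  Option B: v=53, gcd(4,53)=1 -> changes
  Option C: v=32, gcd(4,32)=4 -> preserves
  Option D: v=59, gcd(4,59)=1 -> changes
  Option E: v=38, gcd(4,38)=2 -> changes

Answer: C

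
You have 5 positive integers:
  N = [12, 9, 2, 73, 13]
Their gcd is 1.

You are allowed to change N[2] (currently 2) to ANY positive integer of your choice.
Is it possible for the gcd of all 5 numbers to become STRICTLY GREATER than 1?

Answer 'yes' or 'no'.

Answer: no

Derivation:
Current gcd = 1
gcd of all OTHER numbers (without N[2]=2): gcd([12, 9, 73, 13]) = 1
The new gcd after any change is gcd(1, new_value).
This can be at most 1.
Since 1 = old gcd 1, the gcd can only stay the same or decrease.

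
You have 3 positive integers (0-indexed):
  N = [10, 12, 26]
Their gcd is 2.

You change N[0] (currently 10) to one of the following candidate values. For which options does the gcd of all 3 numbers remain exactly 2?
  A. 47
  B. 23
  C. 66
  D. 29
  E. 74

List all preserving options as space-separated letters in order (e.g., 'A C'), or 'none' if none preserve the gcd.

Answer: C E

Derivation:
Old gcd = 2; gcd of others (without N[0]) = 2
New gcd for candidate v: gcd(2, v). Preserves old gcd iff gcd(2, v) = 2.
  Option A: v=47, gcd(2,47)=1 -> changes
  Option B: v=23, gcd(2,23)=1 -> changes
  Option C: v=66, gcd(2,66)=2 -> preserves
  Option D: v=29, gcd(2,29)=1 -> changes
  Option E: v=74, gcd(2,74)=2 -> preserves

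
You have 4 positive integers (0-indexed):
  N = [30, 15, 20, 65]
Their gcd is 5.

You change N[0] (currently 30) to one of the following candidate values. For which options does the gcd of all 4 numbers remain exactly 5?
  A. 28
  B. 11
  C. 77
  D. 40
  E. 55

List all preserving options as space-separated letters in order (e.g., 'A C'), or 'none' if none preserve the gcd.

Answer: D E

Derivation:
Old gcd = 5; gcd of others (without N[0]) = 5
New gcd for candidate v: gcd(5, v). Preserves old gcd iff gcd(5, v) = 5.
  Option A: v=28, gcd(5,28)=1 -> changes
  Option B: v=11, gcd(5,11)=1 -> changes
  Option C: v=77, gcd(5,77)=1 -> changes
  Option D: v=40, gcd(5,40)=5 -> preserves
  Option E: v=55, gcd(5,55)=5 -> preserves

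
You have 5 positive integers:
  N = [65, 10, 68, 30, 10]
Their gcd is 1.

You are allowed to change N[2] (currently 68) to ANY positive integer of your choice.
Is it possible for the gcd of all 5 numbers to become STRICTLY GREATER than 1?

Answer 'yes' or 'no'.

Current gcd = 1
gcd of all OTHER numbers (without N[2]=68): gcd([65, 10, 30, 10]) = 5
The new gcd after any change is gcd(5, new_value).
This can be at most 5.
Since 5 > old gcd 1, the gcd CAN increase (e.g., set N[2] = 5).

Answer: yes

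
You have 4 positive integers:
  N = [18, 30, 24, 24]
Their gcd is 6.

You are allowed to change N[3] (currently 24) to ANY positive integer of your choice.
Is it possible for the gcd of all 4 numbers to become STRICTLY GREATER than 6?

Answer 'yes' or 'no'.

Answer: no

Derivation:
Current gcd = 6
gcd of all OTHER numbers (without N[3]=24): gcd([18, 30, 24]) = 6
The new gcd after any change is gcd(6, new_value).
This can be at most 6.
Since 6 = old gcd 6, the gcd can only stay the same or decrease.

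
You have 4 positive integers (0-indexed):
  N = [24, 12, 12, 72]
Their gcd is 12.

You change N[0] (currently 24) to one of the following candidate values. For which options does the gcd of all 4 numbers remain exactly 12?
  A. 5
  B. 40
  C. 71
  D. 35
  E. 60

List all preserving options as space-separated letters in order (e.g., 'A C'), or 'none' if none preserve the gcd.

Old gcd = 12; gcd of others (without N[0]) = 12
New gcd for candidate v: gcd(12, v). Preserves old gcd iff gcd(12, v) = 12.
  Option A: v=5, gcd(12,5)=1 -> changes
  Option B: v=40, gcd(12,40)=4 -> changes
  Option C: v=71, gcd(12,71)=1 -> changes
  Option D: v=35, gcd(12,35)=1 -> changes
  Option E: v=60, gcd(12,60)=12 -> preserves

Answer: E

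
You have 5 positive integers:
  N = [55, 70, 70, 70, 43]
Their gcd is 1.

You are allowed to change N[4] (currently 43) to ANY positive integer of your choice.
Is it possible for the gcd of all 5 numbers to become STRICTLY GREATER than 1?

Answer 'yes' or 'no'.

Current gcd = 1
gcd of all OTHER numbers (without N[4]=43): gcd([55, 70, 70, 70]) = 5
The new gcd after any change is gcd(5, new_value).
This can be at most 5.
Since 5 > old gcd 1, the gcd CAN increase (e.g., set N[4] = 5).

Answer: yes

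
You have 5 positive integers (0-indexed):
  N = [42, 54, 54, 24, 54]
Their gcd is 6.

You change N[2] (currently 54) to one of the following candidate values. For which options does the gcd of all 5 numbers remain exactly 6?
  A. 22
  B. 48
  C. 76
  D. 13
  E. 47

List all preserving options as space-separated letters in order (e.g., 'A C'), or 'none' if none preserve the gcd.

Answer: B

Derivation:
Old gcd = 6; gcd of others (without N[2]) = 6
New gcd for candidate v: gcd(6, v). Preserves old gcd iff gcd(6, v) = 6.
  Option A: v=22, gcd(6,22)=2 -> changes
  Option B: v=48, gcd(6,48)=6 -> preserves
  Option C: v=76, gcd(6,76)=2 -> changes
  Option D: v=13, gcd(6,13)=1 -> changes
  Option E: v=47, gcd(6,47)=1 -> changes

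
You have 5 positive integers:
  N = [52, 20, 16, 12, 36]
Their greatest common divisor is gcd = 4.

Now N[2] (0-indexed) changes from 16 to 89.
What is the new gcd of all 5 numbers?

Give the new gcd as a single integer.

Numbers: [52, 20, 16, 12, 36], gcd = 4
Change: index 2, 16 -> 89
gcd of the OTHER numbers (without index 2): gcd([52, 20, 12, 36]) = 4
New gcd = gcd(g_others, new_val) = gcd(4, 89) = 1

Answer: 1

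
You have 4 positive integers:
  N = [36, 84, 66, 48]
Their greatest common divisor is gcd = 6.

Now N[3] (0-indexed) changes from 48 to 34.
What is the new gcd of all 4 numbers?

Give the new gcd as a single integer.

Answer: 2

Derivation:
Numbers: [36, 84, 66, 48], gcd = 6
Change: index 3, 48 -> 34
gcd of the OTHER numbers (without index 3): gcd([36, 84, 66]) = 6
New gcd = gcd(g_others, new_val) = gcd(6, 34) = 2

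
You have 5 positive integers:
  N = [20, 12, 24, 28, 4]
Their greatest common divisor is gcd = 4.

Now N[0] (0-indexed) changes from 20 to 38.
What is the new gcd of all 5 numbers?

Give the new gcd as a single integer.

Answer: 2

Derivation:
Numbers: [20, 12, 24, 28, 4], gcd = 4
Change: index 0, 20 -> 38
gcd of the OTHER numbers (without index 0): gcd([12, 24, 28, 4]) = 4
New gcd = gcd(g_others, new_val) = gcd(4, 38) = 2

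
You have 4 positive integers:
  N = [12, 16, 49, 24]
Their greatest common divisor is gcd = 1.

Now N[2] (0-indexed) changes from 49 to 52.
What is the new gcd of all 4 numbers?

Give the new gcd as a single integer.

Numbers: [12, 16, 49, 24], gcd = 1
Change: index 2, 49 -> 52
gcd of the OTHER numbers (without index 2): gcd([12, 16, 24]) = 4
New gcd = gcd(g_others, new_val) = gcd(4, 52) = 4

Answer: 4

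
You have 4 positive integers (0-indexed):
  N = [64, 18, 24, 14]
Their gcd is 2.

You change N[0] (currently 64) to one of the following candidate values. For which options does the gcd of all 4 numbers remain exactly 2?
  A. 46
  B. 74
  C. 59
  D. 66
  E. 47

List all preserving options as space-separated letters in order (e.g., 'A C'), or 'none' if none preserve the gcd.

Old gcd = 2; gcd of others (without N[0]) = 2
New gcd for candidate v: gcd(2, v). Preserves old gcd iff gcd(2, v) = 2.
  Option A: v=46, gcd(2,46)=2 -> preserves
  Option B: v=74, gcd(2,74)=2 -> preserves
  Option C: v=59, gcd(2,59)=1 -> changes
  Option D: v=66, gcd(2,66)=2 -> preserves
  Option E: v=47, gcd(2,47)=1 -> changes

Answer: A B D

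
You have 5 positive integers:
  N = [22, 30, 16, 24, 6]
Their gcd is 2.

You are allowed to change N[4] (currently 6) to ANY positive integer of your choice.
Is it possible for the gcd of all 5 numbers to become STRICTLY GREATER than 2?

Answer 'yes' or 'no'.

Current gcd = 2
gcd of all OTHER numbers (without N[4]=6): gcd([22, 30, 16, 24]) = 2
The new gcd after any change is gcd(2, new_value).
This can be at most 2.
Since 2 = old gcd 2, the gcd can only stay the same or decrease.

Answer: no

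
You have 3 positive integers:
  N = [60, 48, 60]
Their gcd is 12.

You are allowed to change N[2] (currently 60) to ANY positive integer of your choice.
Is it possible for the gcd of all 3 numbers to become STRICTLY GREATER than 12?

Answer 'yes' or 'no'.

Current gcd = 12
gcd of all OTHER numbers (without N[2]=60): gcd([60, 48]) = 12
The new gcd after any change is gcd(12, new_value).
This can be at most 12.
Since 12 = old gcd 12, the gcd can only stay the same or decrease.

Answer: no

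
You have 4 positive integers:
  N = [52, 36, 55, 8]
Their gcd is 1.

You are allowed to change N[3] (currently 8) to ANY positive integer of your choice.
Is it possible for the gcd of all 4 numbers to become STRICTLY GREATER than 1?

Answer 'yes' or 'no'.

Answer: no

Derivation:
Current gcd = 1
gcd of all OTHER numbers (without N[3]=8): gcd([52, 36, 55]) = 1
The new gcd after any change is gcd(1, new_value).
This can be at most 1.
Since 1 = old gcd 1, the gcd can only stay the same or decrease.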